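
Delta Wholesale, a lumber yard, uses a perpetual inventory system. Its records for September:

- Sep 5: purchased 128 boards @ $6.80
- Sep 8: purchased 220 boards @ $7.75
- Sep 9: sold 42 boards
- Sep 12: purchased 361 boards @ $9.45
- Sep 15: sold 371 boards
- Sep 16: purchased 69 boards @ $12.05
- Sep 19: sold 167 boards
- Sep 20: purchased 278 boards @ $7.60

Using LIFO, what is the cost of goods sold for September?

Sep 9, 42 sold [LIFO — newest first]: 42 @ $7.75 = $325.50
Sep 15, 371 sold [LIFO — newest first]: 361 @ $9.45 + 10 @ $7.75 = $3,488.95
Sep 19, 167 sold [LIFO — newest first]: 69 @ $12.05 + 98 @ $7.75 = $1,590.95
Total COGS = $325.50 + $3,488.95 + $1,590.95 = $5,405.40
Ending inventory: 128 @ $6.80 + 70 @ $7.75 + 278 @ $7.60 = $3,525.70
Check: goods available $8,931.10 = COGS $5,405.40 + ending $3,525.70

COGS = $5,405.40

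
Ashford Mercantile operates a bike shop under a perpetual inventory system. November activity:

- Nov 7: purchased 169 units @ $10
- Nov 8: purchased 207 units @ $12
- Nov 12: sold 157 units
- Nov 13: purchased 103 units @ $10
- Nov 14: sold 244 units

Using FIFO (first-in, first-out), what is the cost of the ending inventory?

Nov 12, 157 sold [FIFO — oldest first]: 157 @ $10 = $1,570
Nov 14, 244 sold [FIFO — oldest first]: 12 @ $10 + 207 @ $12 + 25 @ $10 = $2,854
Total COGS = $1,570 + $2,854 = $4,424
Ending inventory: 78 @ $10 = $780

Ending inventory = $780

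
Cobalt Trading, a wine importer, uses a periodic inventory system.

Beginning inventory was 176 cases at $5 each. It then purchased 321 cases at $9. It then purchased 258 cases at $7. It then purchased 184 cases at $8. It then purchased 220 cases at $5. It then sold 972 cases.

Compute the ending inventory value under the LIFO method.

Ending inventory = $979

Sale 1 (972) [LIFO — newest first]: 220 @ $5 + 184 @ $8 + 258 @ $7 + 310 @ $9 = $7,168
Ending inventory: 176 @ $5 + 11 @ $9 = $979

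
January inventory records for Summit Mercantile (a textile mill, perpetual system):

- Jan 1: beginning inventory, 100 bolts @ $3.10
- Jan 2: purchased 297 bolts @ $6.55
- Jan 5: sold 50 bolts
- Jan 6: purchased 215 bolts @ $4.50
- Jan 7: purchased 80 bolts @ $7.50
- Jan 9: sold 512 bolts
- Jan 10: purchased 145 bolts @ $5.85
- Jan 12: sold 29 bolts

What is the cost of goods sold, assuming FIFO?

Jan 5, 50 sold [FIFO — oldest first]: 50 @ $3.10 = $155.00
Jan 9, 512 sold [FIFO — oldest first]: 50 @ $3.10 + 297 @ $6.55 + 165 @ $4.50 = $2,842.85
Jan 12, 29 sold [FIFO — oldest first]: 29 @ $4.50 = $130.50
Total COGS = $155.00 + $2,842.85 + $130.50 = $3,128.35
Ending inventory: 21 @ $4.50 + 80 @ $7.50 + 145 @ $5.85 = $1,542.75

COGS = $3,128.35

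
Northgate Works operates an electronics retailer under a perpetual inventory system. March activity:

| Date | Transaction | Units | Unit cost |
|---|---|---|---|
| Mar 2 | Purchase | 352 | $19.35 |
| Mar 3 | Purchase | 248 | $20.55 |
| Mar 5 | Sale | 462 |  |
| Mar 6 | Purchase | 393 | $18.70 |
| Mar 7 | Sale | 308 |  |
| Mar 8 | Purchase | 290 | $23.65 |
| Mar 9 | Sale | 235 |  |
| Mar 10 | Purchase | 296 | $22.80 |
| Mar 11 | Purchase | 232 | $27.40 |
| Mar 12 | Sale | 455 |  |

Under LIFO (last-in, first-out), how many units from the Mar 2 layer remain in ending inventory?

Mar 5, 462 sold [LIFO — newest first]: 248 @ $20.55 + 214 @ $19.35 = $9,237.30
Mar 7, 308 sold [LIFO — newest first]: 308 @ $18.70 = $5,759.60
Mar 9, 235 sold [LIFO — newest first]: 235 @ $23.65 = $5,557.75
Mar 12, 455 sold [LIFO — newest first]: 232 @ $27.40 + 223 @ $22.80 = $11,441.20
Total COGS = $9,237.30 + $5,759.60 + $5,557.75 + $11,441.20 = $31,995.85
Ending inventory: 138 @ $19.35 + 85 @ $18.70 + 55 @ $23.65 + 73 @ $22.80 = $7,224.95
Check: goods available $39,220.80 = COGS $31,995.85 + ending $7,224.95

138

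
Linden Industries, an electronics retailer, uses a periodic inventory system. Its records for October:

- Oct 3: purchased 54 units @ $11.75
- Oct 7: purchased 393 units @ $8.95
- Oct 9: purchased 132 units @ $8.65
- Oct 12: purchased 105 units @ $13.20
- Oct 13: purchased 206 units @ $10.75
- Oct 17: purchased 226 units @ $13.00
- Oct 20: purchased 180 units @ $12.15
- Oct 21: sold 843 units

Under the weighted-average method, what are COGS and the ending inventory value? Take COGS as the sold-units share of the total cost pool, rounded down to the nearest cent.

COGS = $9,118.93; ending inventory = $4,900.22

Oct 21, sell 843: 843/1296 × $14,019.15 → $9,118.93
Ending inventory (cost pool remaining) = $4,900.22
Check: goods available $14,019.15 = COGS $9,118.93 + ending $4,900.22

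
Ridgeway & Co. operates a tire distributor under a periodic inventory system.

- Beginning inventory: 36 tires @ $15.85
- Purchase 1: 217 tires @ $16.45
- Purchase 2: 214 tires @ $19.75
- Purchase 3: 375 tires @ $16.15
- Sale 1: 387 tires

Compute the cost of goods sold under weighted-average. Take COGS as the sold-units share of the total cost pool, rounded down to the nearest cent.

COGS = $6,629.09

Sale 1, sell 387: 387/842 × $14,423.00 → $6,629.09
Ending inventory (cost pool remaining) = $7,793.91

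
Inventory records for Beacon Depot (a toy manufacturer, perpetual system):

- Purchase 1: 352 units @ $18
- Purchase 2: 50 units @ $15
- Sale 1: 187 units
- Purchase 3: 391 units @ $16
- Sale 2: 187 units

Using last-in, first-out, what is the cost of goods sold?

COGS = $6,208

Sale 1 (187) [LIFO — newest first]: 50 @ $15 + 137 @ $18 = $3,216
Sale 2 (187) [LIFO — newest first]: 187 @ $16 = $2,992
Total COGS = $3,216 + $2,992 = $6,208
Ending inventory: 215 @ $18 + 204 @ $16 = $7,134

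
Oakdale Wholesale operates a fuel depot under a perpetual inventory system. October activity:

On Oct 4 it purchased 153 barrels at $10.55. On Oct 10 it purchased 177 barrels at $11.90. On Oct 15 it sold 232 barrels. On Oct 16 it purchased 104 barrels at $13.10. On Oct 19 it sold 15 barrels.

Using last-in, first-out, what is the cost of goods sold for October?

Oct 15, 232 sold [LIFO — newest first]: 177 @ $11.90 + 55 @ $10.55 = $2,686.55
Oct 19, 15 sold [LIFO — newest first]: 15 @ $13.10 = $196.50
Total COGS = $2,686.55 + $196.50 = $2,883.05
Ending inventory: 98 @ $10.55 + 89 @ $13.10 = $2,199.80

COGS = $2,883.05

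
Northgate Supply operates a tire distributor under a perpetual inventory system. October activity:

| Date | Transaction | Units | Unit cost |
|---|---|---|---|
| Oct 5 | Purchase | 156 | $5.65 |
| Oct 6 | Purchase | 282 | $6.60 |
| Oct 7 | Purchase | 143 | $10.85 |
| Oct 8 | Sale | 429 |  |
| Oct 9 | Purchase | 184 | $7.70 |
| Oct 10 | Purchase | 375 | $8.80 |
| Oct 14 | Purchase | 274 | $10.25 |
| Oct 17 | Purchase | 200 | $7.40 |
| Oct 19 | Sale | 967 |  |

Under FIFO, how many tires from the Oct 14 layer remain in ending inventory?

Oct 8, 429 sold [FIFO — oldest first]: 156 @ $5.65 + 273 @ $6.60 = $2,683.20
Oct 19, 967 sold [FIFO — oldest first]: 9 @ $6.60 + 143 @ $10.85 + 184 @ $7.70 + 375 @ $8.80 + 256 @ $10.25 = $8,951.75
Total COGS = $2,683.20 + $8,951.75 = $11,634.95
Ending inventory: 18 @ $10.25 + 200 @ $7.40 = $1,664.50

18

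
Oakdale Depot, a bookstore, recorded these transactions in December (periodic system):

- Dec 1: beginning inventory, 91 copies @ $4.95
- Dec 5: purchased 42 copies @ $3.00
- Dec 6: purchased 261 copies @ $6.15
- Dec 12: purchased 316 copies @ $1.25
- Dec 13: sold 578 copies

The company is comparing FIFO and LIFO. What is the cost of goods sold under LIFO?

COGS = $2,003.15

FIFO COGS: 91 @ $4.95 + 42 @ $3.00 + 261 @ $6.15 + 184 @ $1.25 = $2,411.60
LIFO COGS: 316 @ $1.25 + 261 @ $6.15 + 1 @ $3.00 = $2,003.15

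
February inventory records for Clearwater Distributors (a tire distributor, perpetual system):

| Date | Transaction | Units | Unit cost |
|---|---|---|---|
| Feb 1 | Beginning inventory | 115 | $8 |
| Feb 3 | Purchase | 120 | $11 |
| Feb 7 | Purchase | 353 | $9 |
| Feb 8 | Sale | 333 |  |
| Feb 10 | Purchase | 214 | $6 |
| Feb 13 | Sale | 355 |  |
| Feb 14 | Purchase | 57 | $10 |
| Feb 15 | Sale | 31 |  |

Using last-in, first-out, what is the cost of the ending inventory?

Feb 8, 333 sold [LIFO — newest first]: 333 @ $9 = $2,997
Feb 13, 355 sold [LIFO — newest first]: 214 @ $6 + 20 @ $9 + 120 @ $11 + 1 @ $8 = $2,792
Feb 15, 31 sold [LIFO — newest first]: 31 @ $10 = $310
Total COGS = $2,997 + $2,792 + $310 = $6,099
Ending inventory: 114 @ $8 + 26 @ $10 = $1,172

Ending inventory = $1,172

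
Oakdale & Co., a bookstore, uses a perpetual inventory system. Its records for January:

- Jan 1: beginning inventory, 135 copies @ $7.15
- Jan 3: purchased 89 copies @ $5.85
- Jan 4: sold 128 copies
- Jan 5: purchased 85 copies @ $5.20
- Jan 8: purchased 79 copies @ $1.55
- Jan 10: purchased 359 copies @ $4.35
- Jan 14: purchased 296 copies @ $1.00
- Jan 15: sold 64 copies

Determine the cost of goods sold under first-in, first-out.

Jan 4, 128 sold [FIFO — oldest first]: 128 @ $7.15 = $915.20
Jan 15, 64 sold [FIFO — oldest first]: 7 @ $7.15 + 57 @ $5.85 = $383.50
Total COGS = $915.20 + $383.50 = $1,298.70
Ending inventory: 32 @ $5.85 + 85 @ $5.20 + 79 @ $1.55 + 359 @ $4.35 + 296 @ $1.00 = $2,609.30
Check: goods available $3,908.00 = COGS $1,298.70 + ending $2,609.30

COGS = $1,298.70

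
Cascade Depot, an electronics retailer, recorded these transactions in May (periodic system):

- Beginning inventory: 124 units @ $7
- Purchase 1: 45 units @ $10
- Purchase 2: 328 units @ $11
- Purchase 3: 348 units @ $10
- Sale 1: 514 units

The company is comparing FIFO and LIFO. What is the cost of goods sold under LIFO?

FIFO COGS: 124 @ $7 + 45 @ $10 + 328 @ $11 + 17 @ $10 = $5,096
LIFO COGS: 348 @ $10 + 166 @ $11 = $5,306

COGS = $5,306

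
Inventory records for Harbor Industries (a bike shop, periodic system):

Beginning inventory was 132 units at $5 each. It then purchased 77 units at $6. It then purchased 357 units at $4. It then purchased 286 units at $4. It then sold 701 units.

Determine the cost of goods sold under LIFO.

COGS = $2,920

Sale 1 (701) [LIFO — newest first]: 286 @ $4 + 357 @ $4 + 58 @ $6 = $2,920
Ending inventory: 132 @ $5 + 19 @ $6 = $774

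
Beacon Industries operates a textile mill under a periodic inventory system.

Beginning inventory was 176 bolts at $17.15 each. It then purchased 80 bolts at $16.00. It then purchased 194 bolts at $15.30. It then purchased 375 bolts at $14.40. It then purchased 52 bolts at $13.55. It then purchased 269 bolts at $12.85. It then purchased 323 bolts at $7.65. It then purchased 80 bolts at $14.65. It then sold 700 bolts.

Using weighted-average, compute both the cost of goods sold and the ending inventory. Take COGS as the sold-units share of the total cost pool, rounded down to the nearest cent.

Sale 1, sell 700: 700/1549 × $20,470.80 → $9,250.84
Ending inventory (cost pool remaining) = $11,219.96
Check: goods available $20,470.80 = COGS $9,250.84 + ending $11,219.96

COGS = $9,250.84; ending inventory = $11,219.96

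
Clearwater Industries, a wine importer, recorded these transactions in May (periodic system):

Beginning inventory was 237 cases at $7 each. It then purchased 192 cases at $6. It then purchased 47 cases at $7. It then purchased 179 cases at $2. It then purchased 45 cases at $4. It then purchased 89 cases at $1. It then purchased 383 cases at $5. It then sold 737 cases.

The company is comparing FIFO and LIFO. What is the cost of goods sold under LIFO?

FIFO COGS: 237 @ $7 + 192 @ $6 + 47 @ $7 + 179 @ $2 + 45 @ $4 + 37 @ $1 = $3,715
LIFO COGS: 383 @ $5 + 89 @ $1 + 45 @ $4 + 179 @ $2 + 41 @ $7 = $2,829

COGS = $2,829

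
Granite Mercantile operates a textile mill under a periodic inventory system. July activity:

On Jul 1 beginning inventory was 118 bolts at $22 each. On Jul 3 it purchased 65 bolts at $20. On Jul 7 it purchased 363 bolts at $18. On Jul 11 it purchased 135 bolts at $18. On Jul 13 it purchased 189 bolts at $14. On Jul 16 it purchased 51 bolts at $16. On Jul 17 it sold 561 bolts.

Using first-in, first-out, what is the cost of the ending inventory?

Jul 17, 561 sold [FIFO — oldest first]: 118 @ $22 + 65 @ $20 + 363 @ $18 + 15 @ $18 = $10,700
Ending inventory: 120 @ $18 + 189 @ $14 + 51 @ $16 = $5,622

Ending inventory = $5,622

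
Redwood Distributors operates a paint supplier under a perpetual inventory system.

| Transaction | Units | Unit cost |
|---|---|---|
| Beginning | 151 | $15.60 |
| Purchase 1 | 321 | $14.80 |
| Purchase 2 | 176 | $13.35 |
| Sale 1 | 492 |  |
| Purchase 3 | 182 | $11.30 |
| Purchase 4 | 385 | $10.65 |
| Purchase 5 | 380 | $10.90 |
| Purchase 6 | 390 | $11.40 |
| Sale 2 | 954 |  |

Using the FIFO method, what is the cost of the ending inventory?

Ending inventory = $6,070.10

Sale 1 (492) [FIFO — oldest first]: 151 @ $15.60 + 321 @ $14.80 + 20 @ $13.35 = $7,373.40
Sale 2 (954) [FIFO — oldest first]: 156 @ $13.35 + 182 @ $11.30 + 385 @ $10.65 + 231 @ $10.90 = $10,757.35
Total COGS = $7,373.40 + $10,757.35 = $18,130.75
Ending inventory: 149 @ $10.90 + 390 @ $11.40 = $6,070.10
Check: goods available $24,200.85 = COGS $18,130.75 + ending $6,070.10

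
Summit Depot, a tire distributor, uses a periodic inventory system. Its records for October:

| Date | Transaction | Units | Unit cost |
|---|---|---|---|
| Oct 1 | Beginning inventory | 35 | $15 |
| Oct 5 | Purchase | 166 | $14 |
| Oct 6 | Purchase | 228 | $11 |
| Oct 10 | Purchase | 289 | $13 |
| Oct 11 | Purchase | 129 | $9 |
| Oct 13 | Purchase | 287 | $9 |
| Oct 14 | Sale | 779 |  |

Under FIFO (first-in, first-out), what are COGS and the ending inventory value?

COGS = $9,663; ending inventory = $3,195

Oct 14, 779 sold [FIFO — oldest first]: 35 @ $15 + 166 @ $14 + 228 @ $11 + 289 @ $13 + 61 @ $9 = $9,663
Ending inventory: 68 @ $9 + 287 @ $9 = $3,195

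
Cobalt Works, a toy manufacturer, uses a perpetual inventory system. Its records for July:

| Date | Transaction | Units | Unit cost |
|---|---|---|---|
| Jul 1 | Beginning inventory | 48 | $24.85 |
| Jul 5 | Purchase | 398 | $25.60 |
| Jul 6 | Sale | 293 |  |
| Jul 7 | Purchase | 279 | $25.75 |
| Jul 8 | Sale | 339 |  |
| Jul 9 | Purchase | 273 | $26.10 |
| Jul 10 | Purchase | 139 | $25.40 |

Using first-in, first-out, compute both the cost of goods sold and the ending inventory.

Jul 6, 293 sold [FIFO — oldest first]: 48 @ $24.85 + 245 @ $25.60 = $7,464.80
Jul 8, 339 sold [FIFO — oldest first]: 153 @ $25.60 + 186 @ $25.75 = $8,706.30
Total COGS = $7,464.80 + $8,706.30 = $16,171.10
Ending inventory: 93 @ $25.75 + 273 @ $26.10 + 139 @ $25.40 = $13,050.65
Check: goods available $29,221.75 = COGS $16,171.10 + ending $13,050.65

COGS = $16,171.10; ending inventory = $13,050.65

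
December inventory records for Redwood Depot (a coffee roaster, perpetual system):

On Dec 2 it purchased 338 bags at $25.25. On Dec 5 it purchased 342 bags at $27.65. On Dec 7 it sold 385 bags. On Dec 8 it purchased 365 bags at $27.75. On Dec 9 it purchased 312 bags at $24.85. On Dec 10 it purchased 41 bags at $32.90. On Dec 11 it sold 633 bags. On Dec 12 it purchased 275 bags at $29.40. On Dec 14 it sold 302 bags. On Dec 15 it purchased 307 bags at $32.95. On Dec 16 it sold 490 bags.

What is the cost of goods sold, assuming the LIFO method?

COGS = $51,129.80

Dec 7, 385 sold [LIFO — newest first]: 342 @ $27.65 + 43 @ $25.25 = $10,542.05
Dec 11, 633 sold [LIFO — newest first]: 41 @ $32.90 + 312 @ $24.85 + 280 @ $27.75 = $16,872.10
Dec 14, 302 sold [LIFO — newest first]: 275 @ $29.40 + 27 @ $27.75 = $8,834.25
Dec 16, 490 sold [LIFO — newest first]: 307 @ $32.95 + 58 @ $27.75 + 125 @ $25.25 = $14,881.40
Total COGS = $10,542.05 + $16,872.10 + $8,834.25 + $14,881.40 = $51,129.80
Ending inventory: 170 @ $25.25 = $4,292.50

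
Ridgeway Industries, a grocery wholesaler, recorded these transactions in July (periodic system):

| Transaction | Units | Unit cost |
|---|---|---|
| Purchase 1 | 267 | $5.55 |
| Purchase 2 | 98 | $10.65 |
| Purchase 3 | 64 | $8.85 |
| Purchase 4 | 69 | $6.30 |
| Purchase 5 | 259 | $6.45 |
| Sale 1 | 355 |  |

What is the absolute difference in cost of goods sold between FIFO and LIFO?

$74.85

FIFO COGS: 267 @ $5.55 + 88 @ $10.65 = $2,419.05
LIFO COGS: 259 @ $6.45 + 69 @ $6.30 + 27 @ $8.85 = $2,344.20
Difference = |$2,419.05 − $2,344.20| = $74.85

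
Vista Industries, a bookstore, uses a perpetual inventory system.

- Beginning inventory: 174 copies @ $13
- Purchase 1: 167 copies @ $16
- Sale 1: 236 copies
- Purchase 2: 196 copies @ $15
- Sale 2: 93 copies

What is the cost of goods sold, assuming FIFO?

Sale 1 (236) [FIFO — oldest first]: 174 @ $13 + 62 @ $16 = $3,254
Sale 2 (93) [FIFO — oldest first]: 93 @ $16 = $1,488
Total COGS = $3,254 + $1,488 = $4,742
Ending inventory: 12 @ $16 + 196 @ $15 = $3,132
Check: goods available $7,874 = COGS $4,742 + ending $3,132

COGS = $4,742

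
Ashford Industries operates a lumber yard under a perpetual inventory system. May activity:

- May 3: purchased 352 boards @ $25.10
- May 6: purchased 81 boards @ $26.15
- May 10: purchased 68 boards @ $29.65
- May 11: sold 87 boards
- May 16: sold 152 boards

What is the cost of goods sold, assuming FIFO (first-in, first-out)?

COGS = $5,998.90

May 11, 87 sold [FIFO — oldest first]: 87 @ $25.10 = $2,183.70
May 16, 152 sold [FIFO — oldest first]: 152 @ $25.10 = $3,815.20
Total COGS = $2,183.70 + $3,815.20 = $5,998.90
Ending inventory: 113 @ $25.10 + 81 @ $26.15 + 68 @ $29.65 = $6,970.65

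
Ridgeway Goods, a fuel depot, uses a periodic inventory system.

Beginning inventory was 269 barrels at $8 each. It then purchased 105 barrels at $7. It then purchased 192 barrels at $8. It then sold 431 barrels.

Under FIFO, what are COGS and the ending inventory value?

COGS = $3,343; ending inventory = $1,080

Sale 1 (431) [FIFO — oldest first]: 269 @ $8 + 105 @ $7 + 57 @ $8 = $3,343
Ending inventory: 135 @ $8 = $1,080
Check: goods available $4,423 = COGS $3,343 + ending $1,080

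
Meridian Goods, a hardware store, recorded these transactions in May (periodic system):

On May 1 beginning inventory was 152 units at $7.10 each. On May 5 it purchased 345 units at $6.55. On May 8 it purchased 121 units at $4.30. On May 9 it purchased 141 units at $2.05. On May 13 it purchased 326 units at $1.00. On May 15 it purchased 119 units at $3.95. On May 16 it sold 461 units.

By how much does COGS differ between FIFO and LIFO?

FIFO COGS: 152 @ $7.10 + 309 @ $6.55 = $3,103.15
LIFO COGS: 119 @ $3.95 + 326 @ $1.00 + 16 @ $2.05 = $828.85
Difference = |$3,103.15 − $828.85| = $2,274.30

$2,274.30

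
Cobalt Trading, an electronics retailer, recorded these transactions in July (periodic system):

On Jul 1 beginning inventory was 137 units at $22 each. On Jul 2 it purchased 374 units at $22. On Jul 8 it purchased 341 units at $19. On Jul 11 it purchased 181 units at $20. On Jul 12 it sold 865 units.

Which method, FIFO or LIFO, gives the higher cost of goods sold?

FIFO COGS: 137 @ $22 + 374 @ $22 + 341 @ $19 + 13 @ $20 = $17,981
LIFO COGS: 181 @ $20 + 341 @ $19 + 343 @ $22 = $17,645

FIFO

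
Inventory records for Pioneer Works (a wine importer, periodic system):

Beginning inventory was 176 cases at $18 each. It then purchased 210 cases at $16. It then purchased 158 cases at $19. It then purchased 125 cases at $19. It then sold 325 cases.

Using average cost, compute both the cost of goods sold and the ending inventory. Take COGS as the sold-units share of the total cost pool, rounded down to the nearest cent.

COGS = $5,783.44; ending inventory = $6,121.56

Sale 1, sell 325: 325/669 × $11,905.00 → $5,783.44
Ending inventory (cost pool remaining) = $6,121.56
Check: goods available $11,905.00 = COGS $5,783.44 + ending $6,121.56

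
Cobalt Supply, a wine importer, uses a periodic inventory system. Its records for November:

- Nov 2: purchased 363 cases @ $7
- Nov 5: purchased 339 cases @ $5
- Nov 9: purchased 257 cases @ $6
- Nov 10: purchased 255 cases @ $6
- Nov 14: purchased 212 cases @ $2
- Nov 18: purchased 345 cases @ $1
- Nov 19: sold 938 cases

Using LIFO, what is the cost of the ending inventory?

Nov 19, 938 sold [LIFO — newest first]: 345 @ $1 + 212 @ $2 + 255 @ $6 + 126 @ $6 = $3,055
Ending inventory: 363 @ $7 + 339 @ $5 + 131 @ $6 = $5,022

Ending inventory = $5,022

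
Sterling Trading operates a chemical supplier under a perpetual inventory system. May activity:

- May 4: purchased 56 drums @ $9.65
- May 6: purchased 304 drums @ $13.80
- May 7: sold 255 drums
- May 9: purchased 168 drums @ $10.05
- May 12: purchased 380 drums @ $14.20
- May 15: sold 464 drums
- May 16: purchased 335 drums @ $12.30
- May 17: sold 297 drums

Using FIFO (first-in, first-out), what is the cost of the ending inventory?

Ending inventory = $2,792.10

May 7, 255 sold [FIFO — oldest first]: 56 @ $9.65 + 199 @ $13.80 = $3,286.60
May 15, 464 sold [FIFO — oldest first]: 105 @ $13.80 + 168 @ $10.05 + 191 @ $14.20 = $5,849.60
May 17, 297 sold [FIFO — oldest first]: 189 @ $14.20 + 108 @ $12.30 = $4,012.20
Total COGS = $3,286.60 + $5,849.60 + $4,012.20 = $13,148.40
Ending inventory: 227 @ $12.30 = $2,792.10
Check: goods available $15,940.50 = COGS $13,148.40 + ending $2,792.10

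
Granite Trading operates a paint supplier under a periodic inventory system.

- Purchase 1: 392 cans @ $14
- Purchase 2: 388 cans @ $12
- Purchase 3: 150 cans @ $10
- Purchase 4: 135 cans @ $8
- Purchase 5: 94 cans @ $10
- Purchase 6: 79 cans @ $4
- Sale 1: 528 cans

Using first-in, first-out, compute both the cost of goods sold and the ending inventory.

Sale 1 (528) [FIFO — oldest first]: 392 @ $14 + 136 @ $12 = $7,120
Ending inventory: 252 @ $12 + 150 @ $10 + 135 @ $8 + 94 @ $10 + 79 @ $4 = $6,860
Check: goods available $13,980 = COGS $7,120 + ending $6,860

COGS = $7,120; ending inventory = $6,860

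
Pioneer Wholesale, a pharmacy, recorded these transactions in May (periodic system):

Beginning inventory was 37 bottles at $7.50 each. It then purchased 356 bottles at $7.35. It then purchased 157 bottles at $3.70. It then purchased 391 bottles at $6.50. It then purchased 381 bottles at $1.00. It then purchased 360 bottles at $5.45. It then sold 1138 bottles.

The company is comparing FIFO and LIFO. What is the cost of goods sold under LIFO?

COGS = $4,906.70

FIFO COGS: 37 @ $7.50 + 356 @ $7.35 + 157 @ $3.70 + 391 @ $6.50 + 197 @ $1.00 = $6,213.50
LIFO COGS: 360 @ $5.45 + 381 @ $1.00 + 391 @ $6.50 + 6 @ $3.70 = $4,906.70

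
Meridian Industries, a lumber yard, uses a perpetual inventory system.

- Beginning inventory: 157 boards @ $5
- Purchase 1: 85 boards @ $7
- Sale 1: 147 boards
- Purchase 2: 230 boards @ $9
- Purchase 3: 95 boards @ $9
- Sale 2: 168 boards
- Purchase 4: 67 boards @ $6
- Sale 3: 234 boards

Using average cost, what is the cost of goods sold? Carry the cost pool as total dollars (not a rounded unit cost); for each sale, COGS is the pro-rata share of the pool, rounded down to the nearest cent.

After Beginning: 157 on hand, pool $785.00 (≈ $5.0000 each)
After Purchase 1: 242 on hand, pool $1,380.00 (≈ $5.7025 each)
Sale 1, sell 147: 147/242 × $1,380.00 → $838.26
After Purchase 2: 325 on hand, pool $2,611.74 (≈ $8.0361 each)
After Purchase 3: 420 on hand, pool $3,466.74 (≈ $8.2541 each)
Sale 2, sell 168: 168/420 × $3,466.74 → $1,386.69
After Purchase 4: 319 on hand, pool $2,482.05 (≈ $7.7807 each)
Sale 3, sell 234: 234/319 × $2,482.05 → $1,820.68
Total COGS = $838.26 + $1,386.69 + $1,820.68 = $4,045.63
Ending inventory (cost pool remaining) = $661.37

COGS = $4,045.63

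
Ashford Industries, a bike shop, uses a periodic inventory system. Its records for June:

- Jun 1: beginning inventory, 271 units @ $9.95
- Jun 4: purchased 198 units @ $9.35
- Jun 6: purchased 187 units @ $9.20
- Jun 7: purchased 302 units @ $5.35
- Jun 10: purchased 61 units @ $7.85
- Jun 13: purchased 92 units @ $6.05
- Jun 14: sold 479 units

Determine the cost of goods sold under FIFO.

COGS = $4,639.75

Jun 14, 479 sold [FIFO — oldest first]: 271 @ $9.95 + 198 @ $9.35 + 10 @ $9.20 = $4,639.75
Ending inventory: 177 @ $9.20 + 302 @ $5.35 + 61 @ $7.85 + 92 @ $6.05 = $4,279.55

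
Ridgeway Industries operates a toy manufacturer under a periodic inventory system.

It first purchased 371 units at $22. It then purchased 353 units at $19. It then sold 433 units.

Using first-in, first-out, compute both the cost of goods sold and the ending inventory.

Sale 1 (433) [FIFO — oldest first]: 371 @ $22 + 62 @ $19 = $9,340
Ending inventory: 291 @ $19 = $5,529
Check: goods available $14,869 = COGS $9,340 + ending $5,529

COGS = $9,340; ending inventory = $5,529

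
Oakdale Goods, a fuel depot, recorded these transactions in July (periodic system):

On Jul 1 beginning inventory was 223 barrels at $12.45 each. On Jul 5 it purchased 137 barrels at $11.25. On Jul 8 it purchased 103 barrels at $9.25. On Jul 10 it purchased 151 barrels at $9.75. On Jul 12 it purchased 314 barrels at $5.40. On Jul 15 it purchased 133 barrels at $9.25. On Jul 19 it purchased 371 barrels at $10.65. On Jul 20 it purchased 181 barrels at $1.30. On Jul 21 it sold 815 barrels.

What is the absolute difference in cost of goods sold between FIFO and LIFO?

FIFO COGS: 223 @ $12.45 + 137 @ $11.25 + 103 @ $9.25 + 151 @ $9.75 + 201 @ $5.40 = $7,828.00
LIFO COGS: 181 @ $1.30 + 371 @ $10.65 + 133 @ $9.25 + 130 @ $5.40 = $6,118.70
Difference = |$7,828.00 − $6,118.70| = $1,709.30

$1,709.30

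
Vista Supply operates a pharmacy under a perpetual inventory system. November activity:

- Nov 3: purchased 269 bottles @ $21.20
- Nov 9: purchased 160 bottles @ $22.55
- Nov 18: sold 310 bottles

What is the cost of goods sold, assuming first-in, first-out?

COGS = $6,627.35

Nov 18, 310 sold [FIFO — oldest first]: 269 @ $21.20 + 41 @ $22.55 = $6,627.35
Ending inventory: 119 @ $22.55 = $2,683.45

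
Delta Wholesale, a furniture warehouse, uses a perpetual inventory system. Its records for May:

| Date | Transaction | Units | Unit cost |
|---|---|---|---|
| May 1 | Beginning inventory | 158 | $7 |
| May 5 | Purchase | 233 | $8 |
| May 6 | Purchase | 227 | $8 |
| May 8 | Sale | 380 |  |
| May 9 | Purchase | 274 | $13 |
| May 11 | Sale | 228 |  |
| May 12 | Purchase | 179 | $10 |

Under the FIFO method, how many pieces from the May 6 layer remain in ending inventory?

10

May 8, 380 sold [FIFO — oldest first]: 158 @ $7 + 222 @ $8 = $2,882
May 11, 228 sold [FIFO — oldest first]: 11 @ $8 + 217 @ $8 = $1,824
Total COGS = $2,882 + $1,824 = $4,706
Ending inventory: 10 @ $8 + 274 @ $13 + 179 @ $10 = $5,432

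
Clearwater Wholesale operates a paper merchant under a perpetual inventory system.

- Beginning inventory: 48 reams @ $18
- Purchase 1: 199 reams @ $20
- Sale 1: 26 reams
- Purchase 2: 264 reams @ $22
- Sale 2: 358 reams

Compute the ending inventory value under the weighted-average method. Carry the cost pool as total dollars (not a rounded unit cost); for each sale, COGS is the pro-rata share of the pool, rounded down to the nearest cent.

Ending inventory = $2,655.77

After Beginning: 48 on hand, pool $864.00 (≈ $18.0000 each)
After Purchase 1: 247 on hand, pool $4,844.00 (≈ $19.6113 each)
Sale 1, sell 26: 26/247 × $4,844.00 → $509.89
After Purchase 2: 485 on hand, pool $10,142.11 (≈ $20.9116 each)
Sale 2, sell 358: 358/485 × $10,142.11 → $7,486.34
Total COGS = $509.89 + $7,486.34 = $7,996.23
Ending inventory (cost pool remaining) = $2,655.77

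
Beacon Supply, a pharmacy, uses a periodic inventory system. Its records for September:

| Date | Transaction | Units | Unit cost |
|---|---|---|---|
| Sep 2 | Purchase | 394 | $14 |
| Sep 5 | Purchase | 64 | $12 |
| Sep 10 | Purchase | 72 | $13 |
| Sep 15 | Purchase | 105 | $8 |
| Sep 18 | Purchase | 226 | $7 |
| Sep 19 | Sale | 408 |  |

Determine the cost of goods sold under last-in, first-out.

COGS = $3,418

Sep 19, 408 sold [LIFO — newest first]: 226 @ $7 + 105 @ $8 + 72 @ $13 + 5 @ $12 = $3,418
Ending inventory: 394 @ $14 + 59 @ $12 = $6,224
Check: goods available $9,642 = COGS $3,418 + ending $6,224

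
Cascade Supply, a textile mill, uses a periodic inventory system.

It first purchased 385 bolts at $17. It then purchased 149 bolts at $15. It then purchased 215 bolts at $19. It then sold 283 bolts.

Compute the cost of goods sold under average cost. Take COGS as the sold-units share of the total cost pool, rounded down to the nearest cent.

Sale 1, sell 283: 283/749 × $12,865.00 → $4,860.87
Ending inventory (cost pool remaining) = $8,004.13

COGS = $4,860.87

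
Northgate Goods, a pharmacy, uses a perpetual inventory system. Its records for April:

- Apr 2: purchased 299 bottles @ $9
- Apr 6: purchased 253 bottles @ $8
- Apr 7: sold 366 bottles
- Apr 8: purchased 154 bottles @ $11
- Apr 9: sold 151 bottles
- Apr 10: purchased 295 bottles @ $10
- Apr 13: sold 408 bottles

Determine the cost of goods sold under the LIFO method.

Apr 7, 366 sold [LIFO — newest first]: 253 @ $8 + 113 @ $9 = $3,041
Apr 9, 151 sold [LIFO — newest first]: 151 @ $11 = $1,661
Apr 13, 408 sold [LIFO — newest first]: 295 @ $10 + 3 @ $11 + 110 @ $9 = $3,973
Total COGS = $3,041 + $1,661 + $3,973 = $8,675
Ending inventory: 76 @ $9 = $684

COGS = $8,675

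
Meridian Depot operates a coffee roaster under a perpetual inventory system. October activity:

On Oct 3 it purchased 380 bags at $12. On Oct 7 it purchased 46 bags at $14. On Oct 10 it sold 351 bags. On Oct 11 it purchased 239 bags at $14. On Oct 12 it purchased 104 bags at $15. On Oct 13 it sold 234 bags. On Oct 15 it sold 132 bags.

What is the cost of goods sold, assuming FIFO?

COGS = $9,330

Oct 10, 351 sold [FIFO — oldest first]: 351 @ $12 = $4,212
Oct 13, 234 sold [FIFO — oldest first]: 29 @ $12 + 46 @ $14 + 159 @ $14 = $3,218
Oct 15, 132 sold [FIFO — oldest first]: 80 @ $14 + 52 @ $15 = $1,900
Total COGS = $4,212 + $3,218 + $1,900 = $9,330
Ending inventory: 52 @ $15 = $780
Check: goods available $10,110 = COGS $9,330 + ending $780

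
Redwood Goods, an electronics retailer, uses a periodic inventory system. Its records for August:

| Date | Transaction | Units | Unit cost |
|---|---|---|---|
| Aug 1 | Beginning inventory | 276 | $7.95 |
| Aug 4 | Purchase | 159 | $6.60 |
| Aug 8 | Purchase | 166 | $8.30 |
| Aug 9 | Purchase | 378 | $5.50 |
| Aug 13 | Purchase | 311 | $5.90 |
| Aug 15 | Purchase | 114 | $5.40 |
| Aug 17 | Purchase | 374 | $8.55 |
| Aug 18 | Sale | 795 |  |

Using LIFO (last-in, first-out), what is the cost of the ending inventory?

Aug 18, 795 sold [LIFO — newest first]: 374 @ $8.55 + 114 @ $5.40 + 307 @ $5.90 = $5,624.60
Ending inventory: 276 @ $7.95 + 159 @ $6.60 + 166 @ $8.30 + 378 @ $5.50 + 4 @ $5.90 = $6,724.00
Check: goods available $12,348.60 = COGS $5,624.60 + ending $6,724.00

Ending inventory = $6,724.00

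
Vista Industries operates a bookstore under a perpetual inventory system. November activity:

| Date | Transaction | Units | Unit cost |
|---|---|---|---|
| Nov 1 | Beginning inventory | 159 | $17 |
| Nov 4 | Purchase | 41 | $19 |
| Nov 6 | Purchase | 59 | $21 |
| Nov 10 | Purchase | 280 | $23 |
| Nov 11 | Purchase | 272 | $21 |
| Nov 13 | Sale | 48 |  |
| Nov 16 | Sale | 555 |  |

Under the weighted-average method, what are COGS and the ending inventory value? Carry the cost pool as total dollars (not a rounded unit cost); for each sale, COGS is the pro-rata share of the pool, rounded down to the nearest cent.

After Nov 1: 159 on hand, pool $2,703.00 (≈ $17.0000 each)
After Nov 4: 200 on hand, pool $3,482.00 (≈ $17.4100 each)
After Nov 6: 259 on hand, pool $4,721.00 (≈ $18.2278 each)
After Nov 10: 539 on hand, pool $11,161.00 (≈ $20.7069 each)
After Nov 11: 811 on hand, pool $16,873.00 (≈ $20.8052 each)
Nov 13, sell 48: 48/811 × $16,873.00 → $998.64
Nov 16, sell 555: 555/763 × $15,874.36 → $11,546.88
Total COGS = $998.64 + $11,546.88 = $12,545.52
Ending inventory (cost pool remaining) = $4,327.48
Check: goods available $16,873.00 = COGS $12,545.52 + ending $4,327.48

COGS = $12,545.52; ending inventory = $4,327.48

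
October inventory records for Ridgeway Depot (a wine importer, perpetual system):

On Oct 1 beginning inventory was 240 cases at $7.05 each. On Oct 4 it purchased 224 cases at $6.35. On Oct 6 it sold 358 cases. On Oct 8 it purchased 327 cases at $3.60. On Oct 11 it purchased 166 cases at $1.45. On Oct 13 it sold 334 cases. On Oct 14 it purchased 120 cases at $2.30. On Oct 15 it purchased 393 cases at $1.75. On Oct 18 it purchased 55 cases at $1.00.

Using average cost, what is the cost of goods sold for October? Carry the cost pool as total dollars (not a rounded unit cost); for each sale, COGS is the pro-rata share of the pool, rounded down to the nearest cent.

After Oct 1: 240 on hand, pool $1,692.00 (≈ $7.0500 each)
After Oct 4: 464 on hand, pool $3,114.40 (≈ $6.7121 each)
Oct 6, sell 358: 358/464 × $3,114.40 → $2,402.92
After Oct 8: 433 on hand, pool $1,888.68 (≈ $4.3618 each)
After Oct 11: 599 on hand, pool $2,129.38 (≈ $3.5549 each)
Oct 13, sell 334: 334/599 × $2,129.38 → $1,187.33
After Oct 14: 385 on hand, pool $1,218.05 (≈ $3.1638 each)
After Oct 15: 778 on hand, pool $1,905.80 (≈ $2.4496 each)
After Oct 18: 833 on hand, pool $1,960.80 (≈ $2.3539 each)
Total COGS = $2,402.92 + $1,187.33 = $3,590.25
Ending inventory (cost pool remaining) = $1,960.80

COGS = $3,590.25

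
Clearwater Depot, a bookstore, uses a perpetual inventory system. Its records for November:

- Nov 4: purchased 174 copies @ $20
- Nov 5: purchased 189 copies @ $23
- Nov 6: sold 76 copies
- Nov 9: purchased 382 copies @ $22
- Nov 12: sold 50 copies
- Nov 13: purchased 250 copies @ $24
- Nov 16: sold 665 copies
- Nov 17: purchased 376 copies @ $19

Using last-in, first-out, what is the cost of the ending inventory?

Nov 6, 76 sold [LIFO — newest first]: 76 @ $23 = $1,748
Nov 12, 50 sold [LIFO — newest first]: 50 @ $22 = $1,100
Nov 16, 665 sold [LIFO — newest first]: 250 @ $24 + 332 @ $22 + 83 @ $23 = $15,213
Total COGS = $1,748 + $1,100 + $15,213 = $18,061
Ending inventory: 174 @ $20 + 30 @ $23 + 376 @ $19 = $11,314

Ending inventory = $11,314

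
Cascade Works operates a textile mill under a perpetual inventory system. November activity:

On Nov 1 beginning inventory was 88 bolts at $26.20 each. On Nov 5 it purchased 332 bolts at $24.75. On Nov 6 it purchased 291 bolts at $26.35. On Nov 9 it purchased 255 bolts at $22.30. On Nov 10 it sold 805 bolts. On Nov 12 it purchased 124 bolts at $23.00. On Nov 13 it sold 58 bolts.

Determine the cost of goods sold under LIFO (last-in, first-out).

Nov 10, 805 sold [LIFO — newest first]: 255 @ $22.30 + 291 @ $26.35 + 259 @ $24.75 = $19,764.60
Nov 13, 58 sold [LIFO — newest first]: 58 @ $23.00 = $1,334.00
Total COGS = $19,764.60 + $1,334.00 = $21,098.60
Ending inventory: 88 @ $26.20 + 73 @ $24.75 + 66 @ $23.00 = $5,630.35

COGS = $21,098.60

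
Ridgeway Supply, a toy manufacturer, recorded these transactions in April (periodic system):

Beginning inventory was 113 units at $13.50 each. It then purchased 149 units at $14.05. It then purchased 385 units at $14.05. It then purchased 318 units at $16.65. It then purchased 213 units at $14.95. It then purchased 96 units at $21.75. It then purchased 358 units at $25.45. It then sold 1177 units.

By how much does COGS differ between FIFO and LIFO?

FIFO COGS: 113 @ $13.50 + 149 @ $14.05 + 385 @ $14.05 + 318 @ $16.65 + 212 @ $14.95 = $17,492.30
LIFO COGS: 358 @ $25.45 + 96 @ $21.75 + 213 @ $14.95 + 318 @ $16.65 + 192 @ $14.05 = $22,375.75
Difference = |$17,492.30 − $22,375.75| = $4,883.45

$4,883.45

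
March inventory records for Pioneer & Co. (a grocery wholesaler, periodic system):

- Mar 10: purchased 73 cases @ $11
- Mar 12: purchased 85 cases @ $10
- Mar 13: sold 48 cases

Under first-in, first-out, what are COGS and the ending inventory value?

COGS = $528; ending inventory = $1,125

Mar 13, 48 sold [FIFO — oldest first]: 48 @ $11 = $528
Ending inventory: 25 @ $11 + 85 @ $10 = $1,125
Check: goods available $1,653 = COGS $528 + ending $1,125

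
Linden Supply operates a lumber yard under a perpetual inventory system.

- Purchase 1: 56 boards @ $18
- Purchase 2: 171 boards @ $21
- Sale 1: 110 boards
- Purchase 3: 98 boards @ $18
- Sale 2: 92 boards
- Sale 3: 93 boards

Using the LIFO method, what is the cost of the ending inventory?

Ending inventory = $540

Sale 1 (110) [LIFO — newest first]: 110 @ $21 = $2,310
Sale 2 (92) [LIFO — newest first]: 92 @ $18 = $1,656
Sale 3 (93) [LIFO — newest first]: 6 @ $18 + 61 @ $21 + 26 @ $18 = $1,857
Total COGS = $2,310 + $1,656 + $1,857 = $5,823
Ending inventory: 30 @ $18 = $540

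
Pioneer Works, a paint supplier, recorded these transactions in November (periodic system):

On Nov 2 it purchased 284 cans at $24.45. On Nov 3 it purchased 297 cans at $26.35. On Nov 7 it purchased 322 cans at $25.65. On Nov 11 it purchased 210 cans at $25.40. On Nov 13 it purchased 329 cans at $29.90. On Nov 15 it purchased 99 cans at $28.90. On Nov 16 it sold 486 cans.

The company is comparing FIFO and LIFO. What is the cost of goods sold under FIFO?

FIFO COGS: 284 @ $24.45 + 202 @ $26.35 = $12,266.50
LIFO COGS: 99 @ $28.90 + 329 @ $29.90 + 58 @ $25.40 = $14,171.40

COGS = $12,266.50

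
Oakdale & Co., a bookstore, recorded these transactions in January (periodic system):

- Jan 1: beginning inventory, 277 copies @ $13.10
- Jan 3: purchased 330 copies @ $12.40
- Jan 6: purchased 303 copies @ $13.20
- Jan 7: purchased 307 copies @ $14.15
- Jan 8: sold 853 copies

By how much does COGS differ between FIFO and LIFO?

$388.95

FIFO COGS: 277 @ $13.10 + 330 @ $12.40 + 246 @ $13.20 = $10,967.90
LIFO COGS: 307 @ $14.15 + 303 @ $13.20 + 243 @ $12.40 = $11,356.85
Difference = |$10,967.90 − $11,356.85| = $388.95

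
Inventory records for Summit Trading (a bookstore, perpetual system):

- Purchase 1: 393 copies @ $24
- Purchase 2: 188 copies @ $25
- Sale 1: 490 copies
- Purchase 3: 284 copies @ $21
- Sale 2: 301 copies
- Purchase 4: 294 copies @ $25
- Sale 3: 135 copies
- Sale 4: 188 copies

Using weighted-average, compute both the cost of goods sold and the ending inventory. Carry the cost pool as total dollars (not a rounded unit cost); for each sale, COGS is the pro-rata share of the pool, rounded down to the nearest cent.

After Purchase 1: 393 on hand, pool $9,432.00 (≈ $24.0000 each)
After Purchase 2: 581 on hand, pool $14,132.00 (≈ $24.3236 each)
Sale 1, sell 490: 490/581 × $14,132.00 → $11,918.55
After Purchase 3: 375 on hand, pool $8,177.45 (≈ $21.8065 each)
Sale 2, sell 301: 301/375 × $8,177.45 → $6,563.76
After Purchase 4: 368 on hand, pool $8,963.69 (≈ $24.3579 each)
Sale 3, sell 135: 135/368 × $8,963.69 → $3,288.31
Sale 4, sell 188: 188/233 × $5,675.38 → $4,579.27
Total COGS = $11,918.55 + $6,563.76 + $3,288.31 + $4,579.27 = $26,349.89
Ending inventory (cost pool remaining) = $1,096.11
Check: goods available $27,446.00 = COGS $26,349.89 + ending $1,096.11

COGS = $26,349.89; ending inventory = $1,096.11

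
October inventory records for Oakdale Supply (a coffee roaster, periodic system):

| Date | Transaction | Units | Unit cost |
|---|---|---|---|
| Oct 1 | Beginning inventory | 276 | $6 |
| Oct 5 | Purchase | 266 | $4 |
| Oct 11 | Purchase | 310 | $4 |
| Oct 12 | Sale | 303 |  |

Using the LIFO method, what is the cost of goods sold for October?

COGS = $1,212

Oct 12, 303 sold [LIFO — newest first]: 303 @ $4 = $1,212
Ending inventory: 276 @ $6 + 266 @ $4 + 7 @ $4 = $2,748
Check: goods available $3,960 = COGS $1,212 + ending $2,748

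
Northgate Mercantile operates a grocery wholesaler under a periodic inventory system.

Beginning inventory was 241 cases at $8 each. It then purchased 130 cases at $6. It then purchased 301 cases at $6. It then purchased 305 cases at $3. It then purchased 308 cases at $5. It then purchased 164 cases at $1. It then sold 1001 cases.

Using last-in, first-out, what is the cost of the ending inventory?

Ending inventory = $3,170

Sale 1 (1001) [LIFO — newest first]: 164 @ $1 + 308 @ $5 + 305 @ $3 + 224 @ $6 = $3,963
Ending inventory: 241 @ $8 + 130 @ $6 + 77 @ $6 = $3,170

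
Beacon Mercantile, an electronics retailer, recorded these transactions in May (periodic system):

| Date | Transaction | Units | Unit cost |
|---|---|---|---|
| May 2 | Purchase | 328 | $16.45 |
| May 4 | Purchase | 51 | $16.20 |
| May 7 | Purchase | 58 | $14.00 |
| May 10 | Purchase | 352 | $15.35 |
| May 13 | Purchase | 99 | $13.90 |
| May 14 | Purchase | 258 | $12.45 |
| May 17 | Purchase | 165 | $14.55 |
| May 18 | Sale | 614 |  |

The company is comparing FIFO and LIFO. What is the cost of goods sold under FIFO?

FIFO COGS: 328 @ $16.45 + 51 @ $16.20 + 58 @ $14.00 + 177 @ $15.35 = $9,750.75
LIFO COGS: 165 @ $14.55 + 258 @ $12.45 + 99 @ $13.90 + 92 @ $15.35 = $8,401.15

COGS = $9,750.75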